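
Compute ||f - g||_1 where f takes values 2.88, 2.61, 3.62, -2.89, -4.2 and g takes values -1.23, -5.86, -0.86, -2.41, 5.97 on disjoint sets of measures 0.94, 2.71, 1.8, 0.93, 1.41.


Step 1: Compute differences f_i - g_i:
  2.88 - -1.23 = 4.11
  2.61 - -5.86 = 8.47
  3.62 - -0.86 = 4.48
  -2.89 - -2.41 = -0.48
  -4.2 - 5.97 = -10.17
Step 2: Compute |diff|^1 * measure for each set:
  |4.11|^1 * 0.94 = 4.11 * 0.94 = 3.8634
  |8.47|^1 * 2.71 = 8.47 * 2.71 = 22.9537
  |4.48|^1 * 1.8 = 4.48 * 1.8 = 8.064
  |-0.48|^1 * 0.93 = 0.48 * 0.93 = 0.4464
  |-10.17|^1 * 1.41 = 10.17 * 1.41 = 14.3397
Step 3: Sum = 49.6672
Step 4: ||f-g||_1 = (49.6672)^(1/1) = 49.6672


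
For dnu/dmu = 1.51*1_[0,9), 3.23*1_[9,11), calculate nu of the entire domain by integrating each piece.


Integrate each piece of the Radon-Nikodym derivative:
Step 1: integral_0^9 1.51 dx = 1.51*(9-0) = 1.51*9 = 13.59
Step 2: integral_9^11 3.23 dx = 3.23*(11-9) = 3.23*2 = 6.46
Total: 13.59 + 6.46 = 20.05


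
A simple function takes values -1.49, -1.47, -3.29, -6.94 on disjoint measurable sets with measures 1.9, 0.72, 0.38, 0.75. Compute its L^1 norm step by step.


Step 1: Compute |f_i|^1 for each value:
  |-1.49|^1 = 1.49
  |-1.47|^1 = 1.47
  |-3.29|^1 = 3.29
  |-6.94|^1 = 6.94
Step 2: Multiply by measures and sum:
  1.49 * 1.9 = 2.831
  1.47 * 0.72 = 1.0584
  3.29 * 0.38 = 1.2502
  6.94 * 0.75 = 5.205
Sum = 2.831 + 1.0584 + 1.2502 + 5.205 = 10.3446
Step 3: Take the p-th root:
||f||_1 = (10.3446)^(1/1) = 10.3446


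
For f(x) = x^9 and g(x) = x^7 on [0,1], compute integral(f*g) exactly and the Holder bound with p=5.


Step 1: Exact integral of f*g = integral(x^16, 0, 1) = 1/17
     = 0.058824
Step 2: Holder bound with p=5, q=1.25:
  ||f||_p = (integral x^45 dx)^(1/5) = (1/46)^(1/5) = 0.464995
  ||g||_q = (integral x^8.75 dx)^(1/1.25) = (1/9.75)^(1/1.25) = 0.161732
Step 3: Holder bound = ||f||_p * ||g||_q = 0.464995 * 0.161732 = 0.075205
Verification: 0.058824 <= 0.075205 (Holder holds)


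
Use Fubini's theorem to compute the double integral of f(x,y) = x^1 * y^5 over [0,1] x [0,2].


By Fubini's theorem, the double integral factors as a product of single integrals:
Step 1: integral_0^1 x^1 dx = [x^2/2] from 0 to 1
     = 1^2/2 = 0.5
Step 2: integral_0^2 y^5 dy = [y^6/6] from 0 to 2
     = 2^6/6 = 10.666667
Step 3: Double integral = 0.5 * 10.666667 = 5.333333


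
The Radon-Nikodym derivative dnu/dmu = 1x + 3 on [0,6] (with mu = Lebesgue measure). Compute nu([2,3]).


nu(A) = integral_A (dnu/dmu) dmu = integral_2^3 (1x + 3) dx
Step 1: Antiderivative F(x) = (1/2)x^2 + 3x
Step 2: F(3) = (1/2)*3^2 + 3*3 = 4.5 + 9 = 13.5
Step 3: F(2) = (1/2)*2^2 + 3*2 = 2 + 6 = 8
Step 4: nu([2,3]) = F(3) - F(2) = 13.5 - 8 = 5.5


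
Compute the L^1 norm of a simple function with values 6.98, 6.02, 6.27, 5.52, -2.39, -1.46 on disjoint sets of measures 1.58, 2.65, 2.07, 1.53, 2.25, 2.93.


Step 1: Compute |f_i|^1 for each value:
  |6.98|^1 = 6.98
  |6.02|^1 = 6.02
  |6.27|^1 = 6.27
  |5.52|^1 = 5.52
  |-2.39|^1 = 2.39
  |-1.46|^1 = 1.46
Step 2: Multiply by measures and sum:
  6.98 * 1.58 = 11.0284
  6.02 * 2.65 = 15.953
  6.27 * 2.07 = 12.9789
  5.52 * 1.53 = 8.4456
  2.39 * 2.25 = 5.3775
  1.46 * 2.93 = 4.2778
Sum = 11.0284 + 15.953 + 12.9789 + 8.4456 + 5.3775 + 4.2778 = 58.0612
Step 3: Take the p-th root:
||f||_1 = (58.0612)^(1/1) = 58.0612


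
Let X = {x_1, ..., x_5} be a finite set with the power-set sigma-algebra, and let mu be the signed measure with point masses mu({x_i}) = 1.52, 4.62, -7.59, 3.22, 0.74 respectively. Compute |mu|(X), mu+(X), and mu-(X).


Step 1: Every measurable set is a union of atoms (the cells / points), so a Hahn decomposition is
  obtained by grouping atoms by sign: P = union of atoms with mu > 0, N = union of the remaining atoms.
  Atoms in P (indices): 1, 2, 4, 5;  atoms in N (indices): 3
  Positive values: 1.52, 4.62, 3.22, 0.74
  Negative values: -7.59
Step 2: mu+(X) = mu(P) = sum of positive atom values = 10.1
Step 3: mu-(X) = -mu(N) = sum of |negative atom values| = 7.59
Step 4: |mu|(X) = mu+(X) + mu-(X) = 10.1 + 7.59 = 17.69


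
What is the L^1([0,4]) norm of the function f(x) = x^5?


Step 1: ||f||_1 = (integral_0^4 |x^5|^1 dx)^(1/1)
     = (integral_0^4 x^5 dx)^(1/1)
Step 2: integral_0^4 x^5 dx = [x^6/(6)] from 0 to 4 = 4^6/6
     = 4096/6 = 682.666667
Step 3: ||f||_1 = (682.666667)^(1/1) = 682.666667


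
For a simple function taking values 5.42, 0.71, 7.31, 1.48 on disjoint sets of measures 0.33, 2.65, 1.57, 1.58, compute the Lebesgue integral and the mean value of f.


Step 1: Integral = sum(value_i * measure_i)
= 5.42*0.33 + 0.71*2.65 + 7.31*1.57 + 1.48*1.58
= 1.7886 + 1.8815 + 11.4767 + 2.3384
= 17.4852
Step 2: Total measure of domain = 0.33 + 2.65 + 1.57 + 1.58 = 6.13
Step 3: Average value = 17.4852 / 6.13 = 2.852398


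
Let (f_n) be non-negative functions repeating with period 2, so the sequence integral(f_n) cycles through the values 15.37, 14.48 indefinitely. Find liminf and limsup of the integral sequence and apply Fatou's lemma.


The sequence (integral(f_n)) is periodic with period 2, repeating the values 15.37, 14.48 indefinitely.
Step 1: For a periodic sequence, every tail (a_m, a_(m+1), ...) contains all 2 period values infinitely often.
Step 2: Hence inf of every tail = min of the period values = min(15.37, 14.48) = 14.48.
        liminf_n integral(f_n) = sup over m of (inf of tail from m) = 14.48.
Step 3: Similarly sup of every tail = max of the period values = 15.37.
        limsup_n integral(f_n) = 15.37.
Step 4: Fatou's lemma: integral(liminf_n f_n) <= liminf_n integral(f_n) = 14.48.
        So the integral of the pointwise liminf is at most 14.48.


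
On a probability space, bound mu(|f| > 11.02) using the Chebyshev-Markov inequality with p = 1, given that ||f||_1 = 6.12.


Chebyshev/Markov inequality: mu(|f| > eps) <= (||f||_p / eps)^p
Step 1: ||f||_1 / eps = 6.12 / 11.02 = 0.555354
Step 2: Raise to power p = 1:
  (0.555354)^1 = 0.555354
Step 3: Therefore mu(|f| > 11.02) <= 0.555354


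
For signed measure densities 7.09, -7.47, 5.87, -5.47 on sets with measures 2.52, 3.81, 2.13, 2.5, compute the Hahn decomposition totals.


Step 1: Compute signed measure on each set:
  Set 1: 7.09 * 2.52 = 17.8668
  Set 2: -7.47 * 3.81 = -28.4607
  Set 3: 5.87 * 2.13 = 12.5031
  Set 4: -5.47 * 2.5 = -13.675
Step 2: Total signed measure = (17.8668) + (-28.4607) + (12.5031) + (-13.675)
     = -11.7658
Step 3: Positive part mu+(X) = sum of positive contributions = 30.3699
Step 4: Negative part mu-(X) = |sum of negative contributions| = 42.1357


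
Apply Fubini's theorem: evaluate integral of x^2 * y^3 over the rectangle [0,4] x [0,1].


By Fubini's theorem, the double integral factors as a product of single integrals:
Step 1: integral_0^4 x^2 dx = [x^3/3] from 0 to 4
     = 4^3/3 = 21.333333
Step 2: integral_0^1 y^3 dy = [y^4/4] from 0 to 1
     = 1^4/4 = 0.25
Step 3: Double integral = 21.333333 * 0.25 = 5.333333


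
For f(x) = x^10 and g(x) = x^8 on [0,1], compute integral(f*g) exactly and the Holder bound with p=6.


Step 1: Exact integral of f*g = integral(x^18, 0, 1) = 1/19
     = 0.052632
Step 2: Holder bound with p=6, q=1.2:
  ||f||_p = (integral x^60 dx)^(1/6) = (1/61)^(1/6) = 0.504017
  ||g||_q = (integral x^9.6 dx)^(1/1.2) = (1/10.6)^(1/1.2) = 0.139823
Step 3: Holder bound = ||f||_p * ||g||_q = 0.504017 * 0.139823 = 0.070473
Verification: 0.052632 <= 0.070473 (Holder holds)


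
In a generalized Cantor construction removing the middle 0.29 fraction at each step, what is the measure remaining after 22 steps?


Step 1: At each step, fraction remaining = 1 - 0.29 = 0.71
Step 2: After 22 steps, measure = (0.71)^22
Result = 5.341751e-04


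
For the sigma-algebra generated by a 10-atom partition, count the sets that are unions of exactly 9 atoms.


Each element of F is a union of some subset of the 10 atoms.
Elements that are unions of exactly 9 atoms correspond to 9-element subsets of the 10 atoms.
Count = C(10, 9) = 10! / (9! * 1!) = 10.


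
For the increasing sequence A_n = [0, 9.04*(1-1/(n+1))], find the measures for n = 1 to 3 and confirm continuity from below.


By continuity of measure from below: if A_n increases to A, then m(A_n) -> m(A).
Here A = [0, 9.04], so m(A) = 9.04
Step 1: a_1 = 9.04*(1 - 1/2) = 4.52, m(A_1) = 4.52
Step 2: a_2 = 9.04*(1 - 1/3) = 6.0267, m(A_2) = 6.0267
Step 3: a_3 = 9.04*(1 - 1/4) = 6.78, m(A_3) = 6.78
Limit: m(A_n) -> m([0,9.04]) = 9.04


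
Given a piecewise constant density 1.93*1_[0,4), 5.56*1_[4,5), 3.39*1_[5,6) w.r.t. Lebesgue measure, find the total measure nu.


Integrate each piece of the Radon-Nikodym derivative:
Step 1: integral_0^4 1.93 dx = 1.93*(4-0) = 1.93*4 = 7.72
Step 2: integral_4^5 5.56 dx = 5.56*(5-4) = 5.56*1 = 5.56
Step 3: integral_5^6 3.39 dx = 3.39*(6-5) = 3.39*1 = 3.39
Total: 7.72 + 5.56 + 3.39 = 16.67


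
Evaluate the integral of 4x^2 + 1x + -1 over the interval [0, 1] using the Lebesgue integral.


The Lebesgue integral of a Riemann-integrable function agrees with the Riemann integral.
Antiderivative F(x) = (4/3)x^3 + (1/2)x^2 + -1x
F(1) = (4/3)*1^3 + (1/2)*1^2 + -1*1
     = (4/3)*1 + (1/2)*1 + -1*1
     = 1.333333 + 0.5 + -1
     = 0.833333
F(0) = 0.0
Integral = F(1) - F(0) = 0.833333 - 0.0 = 0.833333


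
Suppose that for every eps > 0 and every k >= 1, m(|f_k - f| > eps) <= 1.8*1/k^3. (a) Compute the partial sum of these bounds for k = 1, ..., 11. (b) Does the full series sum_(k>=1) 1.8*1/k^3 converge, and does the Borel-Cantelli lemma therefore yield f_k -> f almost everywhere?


Step 1: List the terms 1.8*1/k^3 for k = 1 to 11:
  k=1: 1.8
  k=2: 0.225
  k=3: 0.066667
  k=4: 0.028125
  k=5: 0.0144
  k=6: 0.008333
  k=7: 0.005248
  k=8: 0.003516
  k=9: 0.002469
  k=10: 0.0018
  k=11: 0.001352
Step 2: Partial sum = 1.8 + 0.225 + 0.066667 + 0.028125 + 0.0144 + 0.008333 + 0.005248 + 0.003516 + 0.002469 + 0.0018 + 0.001352
     = 2.15691
Step 3: The full series sum_(k>=1) 1.8*1/k^3 converges (p-series with p = 3 > 1; a constant multiple of a convergent series converges).
Step 4: Fix eps > 0. Since sum_k m(|f_k - f| > eps) < infinity, the Borel-Cantelli lemma gives
        m(limsup_k {|f_k - f| > eps}) = 0, i.e. for a.e. x, |f_k(x) - f(x)| <= eps for all large k.
        Applying this with eps = 1/j for j = 1, 2, ... and intersecting the countably many full-measure sets,
        for a.e. x we get limsup_k |f_k(x) - f(x)| <= 1/j for every j, hence f_k -> f almost everywhere.
Conclusion: series converges; Borel-Cantelli yields f_k -> f a.e.


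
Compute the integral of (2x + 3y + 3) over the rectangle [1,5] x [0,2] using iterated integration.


By Fubini, integrate in x first, then y.
Step 1: Fix y, integrate over x in [1,5]:
  integral(2x + 3y + 3, x=1..5)
  = 2*(5^2 - 1^2)/2 + (3y + 3)*(5 - 1)
  = 24 + (3y + 3)*4
  = 24 + 12y + 12
  = 36 + 12y
Step 2: Integrate over y in [0,2]:
  integral(36 + 12y, y=0..2)
  = 36*2 + 12*(2^2 - 0^2)/2
  = 72 + 24
  = 96


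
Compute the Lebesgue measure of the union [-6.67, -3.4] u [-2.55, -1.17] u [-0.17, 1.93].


For pairwise disjoint intervals, m(union) = sum of lengths.
= (-3.4 - -6.67) + (-1.17 - -2.55) + (1.93 - -0.17)
= 3.27 + 1.38 + 2.1
= 6.75


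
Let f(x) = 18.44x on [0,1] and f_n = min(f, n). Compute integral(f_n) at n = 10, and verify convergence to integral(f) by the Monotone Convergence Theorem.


f(x) = 18.44x on [0,1]; f_n(x) = min(18.44x, n). At n = 10:
Step 1: f(x) reaches 10 at x = 10/18.44 = 0.542299
Step 2: integral(f_10) = integral(18.44x, 0, 0.542299) + integral(10, 0.542299, 1)
       = 18.44*0.542299^2/2 + 10*(1 - 0.542299)
       = 2.711497 + 4.577007
       = 7.288503
Step 3: As n -> infinity, f_n increases to f, so by MCT integral(f_n) -> integral(f) = 18.44/2 = 9.22.
Convergence: integral(f_10) = 7.288503 -> 9.22 as n -> infinity


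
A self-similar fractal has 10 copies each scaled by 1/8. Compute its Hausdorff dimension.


For a self-similar set with N copies scaled by 1/r:
dim_H = log(N)/log(r) = log(10)/log(8)
= 2.302585/2.079442
= 1.107309


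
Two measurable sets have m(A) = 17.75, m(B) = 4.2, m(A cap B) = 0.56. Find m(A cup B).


By inclusion-exclusion: m(A u B) = m(A) + m(B) - m(A n B)
= 17.75 + 4.2 - 0.56
= 21.39


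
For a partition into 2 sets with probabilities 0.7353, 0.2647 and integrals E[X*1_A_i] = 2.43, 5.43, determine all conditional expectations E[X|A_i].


For each cell A_i: E[X|A_i] = E[X*1_A_i] / P(A_i)
Step 1: E[X|A_1] = 2.43 / 0.7353 = 3.304774
Step 2: E[X|A_2] = 5.43 / 0.2647 = 20.513789
Verification: E[X] = sum E[X*1_A_i] = 2.43 + 5.43 = 7.86


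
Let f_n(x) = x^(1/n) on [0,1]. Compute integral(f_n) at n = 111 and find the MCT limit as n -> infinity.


At n = 111: f_111(x) = x^(1/111).
Step 1: integral(x^(1/111), 0, 1) = [x^(1/111+1) / (1/111+1)] from 0 to 1
     = 1 / (1/111 + 1) = 1 / ((111+1)/111) = 111/(111+1)
     = 111/112 = 0.991071
Step 2: As n -> infinity, f_n(x) = x^(1/n) -> 1 for x in (0,1], and f_n is increasing in n.
By MCT, lim_n integral(f_n) = integral(lim_n f_n) = integral(1, 0, 1) = 1.
Step 3: Verify convergence: 111/112 = 0.991071 -> 1


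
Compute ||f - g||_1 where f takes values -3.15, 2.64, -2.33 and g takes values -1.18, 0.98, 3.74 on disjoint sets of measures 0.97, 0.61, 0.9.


Step 1: Compute differences f_i - g_i:
  -3.15 - -1.18 = -1.97
  2.64 - 0.98 = 1.66
  -2.33 - 3.74 = -6.07
Step 2: Compute |diff|^1 * measure for each set:
  |-1.97|^1 * 0.97 = 1.97 * 0.97 = 1.9109
  |1.66|^1 * 0.61 = 1.66 * 0.61 = 1.0126
  |-6.07|^1 * 0.9 = 6.07 * 0.9 = 5.463
Step 3: Sum = 8.3865
Step 4: ||f-g||_1 = (8.3865)^(1/1) = 8.3865


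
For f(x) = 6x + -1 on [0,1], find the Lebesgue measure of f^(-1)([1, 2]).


f^(-1)([1, 2]) = {x : 1 <= 6x + -1 <= 2}
Solving: (1 - -1)/6 <= x <= (2 - -1)/6
= [0.333333, 0.5]
Intersecting with [0,1]: [0.333333, 0.5]
Measure = 0.5 - 0.333333 = 0.166667


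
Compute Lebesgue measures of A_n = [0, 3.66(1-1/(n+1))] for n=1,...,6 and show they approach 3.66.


By continuity of measure from below: if A_n increases to A, then m(A_n) -> m(A).
Here A = [0, 3.66], so m(A) = 3.66
Step 1: a_1 = 3.66*(1 - 1/2) = 1.83, m(A_1) = 1.83
Step 2: a_2 = 3.66*(1 - 1/3) = 2.44, m(A_2) = 2.44
Step 3: a_3 = 3.66*(1 - 1/4) = 2.745, m(A_3) = 2.745
Step 4: a_4 = 3.66*(1 - 1/5) = 2.928, m(A_4) = 2.928
Step 5: a_5 = 3.66*(1 - 1/6) = 3.05, m(A_5) = 3.05
Step 6: a_6 = 3.66*(1 - 1/7) = 3.1371, m(A_6) = 3.1371
Limit: m(A_n) -> m([0,3.66]) = 3.66


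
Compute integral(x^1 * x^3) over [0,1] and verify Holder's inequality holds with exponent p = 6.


Step 1: Exact integral of f*g = integral(x^4, 0, 1) = 1/5
     = 0.2
Step 2: Holder bound with p=6, q=1.2:
  ||f||_p = (integral x^6 dx)^(1/6) = (1/7)^(1/6) = 0.72302
  ||g||_q = (integral x^3.6 dx)^(1/1.2) = (1/4.6)^(1/1.2) = 0.280351
Step 3: Holder bound = ||f||_p * ||g||_q = 0.72302 * 0.280351 = 0.202699
Verification: 0.2 <= 0.202699 (Holder holds)


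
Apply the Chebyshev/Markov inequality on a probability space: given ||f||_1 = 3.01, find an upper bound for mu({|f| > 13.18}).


Chebyshev/Markov inequality: mu(|f| > eps) <= (||f||_p / eps)^p
Step 1: ||f||_1 / eps = 3.01 / 13.18 = 0.228376
Step 2: Raise to power p = 1:
  (0.228376)^1 = 0.228376
Step 3: Therefore mu(|f| > 13.18) <= 0.228376


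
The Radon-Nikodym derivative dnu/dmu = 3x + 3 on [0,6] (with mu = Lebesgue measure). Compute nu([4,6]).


nu(A) = integral_A (dnu/dmu) dmu = integral_4^6 (3x + 3) dx
Step 1: Antiderivative F(x) = (3/2)x^2 + 3x
Step 2: F(6) = (3/2)*6^2 + 3*6 = 54 + 18 = 72
Step 3: F(4) = (3/2)*4^2 + 3*4 = 24 + 12 = 36
Step 4: nu([4,6]) = F(6) - F(4) = 72 - 36 = 36


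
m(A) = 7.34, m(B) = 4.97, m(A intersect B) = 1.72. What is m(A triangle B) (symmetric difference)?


m(A Delta B) = m(A) + m(B) - 2*m(A n B)
= 7.34 + 4.97 - 2*1.72
= 7.34 + 4.97 - 3.44
= 8.87


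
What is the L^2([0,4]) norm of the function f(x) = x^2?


Step 1: ||f||_2 = (integral_0^4 |x^2|^2 dx)^(1/2)
     = (integral_0^4 x^4 dx)^(1/2)
Step 2: integral_0^4 x^4 dx = [x^5/(5)] from 0 to 4 = 4^5/5
     = 1024/5 = 204.8
Step 3: ||f||_2 = (204.8)^(1/2) = 14.310835


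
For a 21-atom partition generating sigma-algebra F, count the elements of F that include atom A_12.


Each element of F is a union of some subset S of the 21 atoms.
The element contains A_12 iff A_12 is in S.
So we count subsets S of {A_1,...,A_21} with A_12 in S: choose freely among the other 20 atoms.
Count = 2^(21-1) = 2^20 = 1048576.


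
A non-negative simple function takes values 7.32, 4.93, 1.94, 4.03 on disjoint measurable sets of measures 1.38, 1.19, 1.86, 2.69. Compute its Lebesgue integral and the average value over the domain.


Step 1: Integral = sum(value_i * measure_i)
= 7.32*1.38 + 4.93*1.19 + 1.94*1.86 + 4.03*2.69
= 10.1016 + 5.8667 + 3.6084 + 10.8407
= 30.4174
Step 2: Total measure of domain = 1.38 + 1.19 + 1.86 + 2.69 = 7.12
Step 3: Average value = 30.4174 / 7.12 = 4.272107


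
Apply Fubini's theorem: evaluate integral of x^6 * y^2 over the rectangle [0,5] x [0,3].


By Fubini's theorem, the double integral factors as a product of single integrals:
Step 1: integral_0^5 x^6 dx = [x^7/7] from 0 to 5
     = 5^7/7 = 11160.714286
Step 2: integral_0^3 y^2 dy = [y^3/3] from 0 to 3
     = 3^3/3 = 9
Step 3: Double integral = 11160.714286 * 9 = 100446.428571


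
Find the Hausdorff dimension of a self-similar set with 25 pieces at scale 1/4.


For a self-similar set with N copies scaled by 1/r:
dim_H = log(N)/log(r) = log(25)/log(4)
= 3.218876/1.386294
= 2.321928


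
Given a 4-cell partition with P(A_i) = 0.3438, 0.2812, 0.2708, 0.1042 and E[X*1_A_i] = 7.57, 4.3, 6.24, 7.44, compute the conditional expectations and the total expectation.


For each cell A_i: E[X|A_i] = E[X*1_A_i] / P(A_i)
Step 1: E[X|A_1] = 7.57 / 0.3438 = 22.018615
Step 2: E[X|A_2] = 4.3 / 0.2812 = 15.291607
Step 3: E[X|A_3] = 6.24 / 0.2708 = 23.042836
Step 4: E[X|A_4] = 7.44 / 0.1042 = 71.401152
Verification: E[X] = sum E[X*1_A_i] = 7.57 + 4.3 + 6.24 + 7.44 = 25.55


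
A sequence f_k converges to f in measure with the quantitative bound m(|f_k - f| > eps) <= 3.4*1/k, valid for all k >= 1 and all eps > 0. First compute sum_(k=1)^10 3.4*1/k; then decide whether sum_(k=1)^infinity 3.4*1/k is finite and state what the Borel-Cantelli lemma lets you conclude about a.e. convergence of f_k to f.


Step 1: List the terms 3.4*1/k for k = 1 to 10:
  k=1: 3.4
  k=2: 1.7
  k=3: 1.133333
  k=4: 0.85
  k=5: 0.68
  k=6: 0.566667
  k=7: 0.485714
  k=8: 0.425
  k=9: 0.377778
  k=10: 0.34
Step 2: Partial sum = 3.4 + 1.7 + 1.133333 + 0.85 + 0.68 + 0.566667 + 0.485714 + 0.425 + 0.377778 + 0.34
     = 9.958492
Step 3: The full series sum_(k>=1) 3.4*1/k diverges (harmonic series, p = 1; a nonzero constant multiple of a divergent series diverges).
Step 4: The (first) Borel-Cantelli lemma requires a summable sequence of measures, so it does not apply here;
        from this bound alone no conclusion about a.e. convergence can be drawn (convergence in measure still
        gives an a.e.-convergent subsequence, but not a.e. convergence of the whole sequence).
Conclusion: series diverges; Borel-Cantelli is inconclusive about a.e. convergence of f_k.


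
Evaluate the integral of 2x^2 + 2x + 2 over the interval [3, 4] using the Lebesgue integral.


The Lebesgue integral of a Riemann-integrable function agrees with the Riemann integral.
Antiderivative F(x) = (2/3)x^3 + (2/2)x^2 + 2x
F(4) = (2/3)*4^3 + (2/2)*4^2 + 2*4
     = (2/3)*64 + (2/2)*16 + 2*4
     = 42.666667 + 16 + 8
     = 66.666667
F(3) = 33
Integral = F(4) - F(3) = 66.666667 - 33 = 33.666667


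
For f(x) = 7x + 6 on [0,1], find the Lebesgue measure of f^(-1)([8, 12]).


f^(-1)([8, 12]) = {x : 8 <= 7x + 6 <= 12}
Solving: (8 - 6)/7 <= x <= (12 - 6)/7
= [0.285714, 0.857143]
Intersecting with [0,1]: [0.285714, 0.857143]
Measure = 0.857143 - 0.285714 = 0.571429


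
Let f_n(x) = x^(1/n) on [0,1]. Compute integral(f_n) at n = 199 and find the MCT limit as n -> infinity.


At n = 199: f_199(x) = x^(1/199).
Step 1: integral(x^(1/199), 0, 1) = [x^(1/199+1) / (1/199+1)] from 0 to 1
     = 1 / (1/199 + 1) = 1 / ((199+1)/199) = 199/(199+1)
     = 199/200 = 0.995
Step 2: As n -> infinity, f_n(x) = x^(1/n) -> 1 for x in (0,1], and f_n is increasing in n.
By MCT, lim_n integral(f_n) = integral(lim_n f_n) = integral(1, 0, 1) = 1.
Step 3: Verify convergence: 199/200 = 0.995 -> 1


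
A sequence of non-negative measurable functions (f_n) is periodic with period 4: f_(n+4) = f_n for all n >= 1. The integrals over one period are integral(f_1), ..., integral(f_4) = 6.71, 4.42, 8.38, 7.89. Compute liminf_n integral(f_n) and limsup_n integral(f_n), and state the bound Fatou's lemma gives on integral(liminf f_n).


The sequence (integral(f_n)) is periodic with period 4, repeating the values 6.71, 4.42, 8.38, 7.89 indefinitely.
Step 1: For a periodic sequence, every tail (a_m, a_(m+1), ...) contains all 4 period values infinitely often.
Step 2: Hence inf of every tail = min of the period values = min(6.71, 4.42, 8.38, 7.89) = 4.42.
        liminf_n integral(f_n) = sup over m of (inf of tail from m) = 4.42.
Step 3: Similarly sup of every tail = max of the period values = 8.38.
        limsup_n integral(f_n) = 8.38.
Step 4: Fatou's lemma: integral(liminf_n f_n) <= liminf_n integral(f_n) = 4.42.
        So the integral of the pointwise liminf is at most 4.42.


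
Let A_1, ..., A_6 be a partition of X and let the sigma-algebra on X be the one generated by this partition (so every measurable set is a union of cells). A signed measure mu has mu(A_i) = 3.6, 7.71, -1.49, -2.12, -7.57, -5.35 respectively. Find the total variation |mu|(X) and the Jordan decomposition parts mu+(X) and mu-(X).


Step 1: Every measurable set is a union of atoms (the cells / points), so a Hahn decomposition is
  obtained by grouping atoms by sign: P = union of atoms with mu > 0, N = union of the remaining atoms.
  Atoms in P (indices): 1, 2;  atoms in N (indices): 3, 4, 5, 6
  Positive values: 3.6, 7.71
  Negative values: -1.49, -2.12, -7.57, -5.35
Step 2: mu+(X) = mu(P) = sum of positive atom values = 11.31
Step 3: mu-(X) = -mu(N) = sum of |negative atom values| = 16.53
Step 4: |mu|(X) = mu+(X) + mu-(X) = 11.31 + 16.53 = 27.84


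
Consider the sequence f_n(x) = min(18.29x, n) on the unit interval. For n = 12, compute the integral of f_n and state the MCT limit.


f(x) = 18.29x on [0,1]; f_n(x) = min(18.29x, n). At n = 12:
Step 1: f(x) reaches 12 at x = 12/18.29 = 0.656096
Step 2: integral(f_12) = integral(18.29x, 0, 0.656096) + integral(12, 0.656096, 1)
       = 18.29*0.656096^2/2 + 12*(1 - 0.656096)
       = 3.936577 + 4.126845
       = 8.063423
Step 3: As n -> infinity, f_n increases to f, so by MCT integral(f_n) -> integral(f) = 18.29/2 = 9.145.
Convergence: integral(f_12) = 8.063423 -> 9.145 as n -> infinity


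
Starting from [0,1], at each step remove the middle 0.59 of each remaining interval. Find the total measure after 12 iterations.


Step 1: At each step, fraction remaining = 1 - 0.59 = 0.41
Step 2: After 12 steps, measure = (0.41)^12
Result = 2.256349e-05


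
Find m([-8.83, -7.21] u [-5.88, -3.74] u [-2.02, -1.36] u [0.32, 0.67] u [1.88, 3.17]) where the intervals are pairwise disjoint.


For pairwise disjoint intervals, m(union) = sum of lengths.
= (-7.21 - -8.83) + (-3.74 - -5.88) + (-1.36 - -2.02) + (0.67 - 0.32) + (3.17 - 1.88)
= 1.62 + 2.14 + 0.66 + 0.35 + 1.29
= 6.06


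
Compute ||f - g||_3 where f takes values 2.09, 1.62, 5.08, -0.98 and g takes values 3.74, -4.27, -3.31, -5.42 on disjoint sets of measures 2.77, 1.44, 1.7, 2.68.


Step 1: Compute differences f_i - g_i:
  2.09 - 3.74 = -1.65
  1.62 - -4.27 = 5.89
  5.08 - -3.31 = 8.39
  -0.98 - -5.42 = 4.44
Step 2: Compute |diff|^3 * measure for each set:
  |-1.65|^3 * 2.77 = 4.492125 * 2.77 = 12.443186
  |5.89|^3 * 1.44 = 204.336469 * 1.44 = 294.244515
  |8.39|^3 * 1.7 = 590.589719 * 1.7 = 1004.002522
  |4.44|^3 * 2.68 = 87.528384 * 2.68 = 234.576069
Step 3: Sum = 1545.266293
Step 4: ||f-g||_3 = (1545.266293)^(1/3) = 11.561152


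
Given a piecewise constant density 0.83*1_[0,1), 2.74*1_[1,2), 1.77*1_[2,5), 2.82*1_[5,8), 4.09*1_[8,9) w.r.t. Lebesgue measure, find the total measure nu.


Integrate each piece of the Radon-Nikodym derivative:
Step 1: integral_0^1 0.83 dx = 0.83*(1-0) = 0.83*1 = 0.83
Step 2: integral_1^2 2.74 dx = 2.74*(2-1) = 2.74*1 = 2.74
Step 3: integral_2^5 1.77 dx = 1.77*(5-2) = 1.77*3 = 5.31
Step 4: integral_5^8 2.82 dx = 2.82*(8-5) = 2.82*3 = 8.46
Step 5: integral_8^9 4.09 dx = 4.09*(9-8) = 4.09*1 = 4.09
Total: 0.83 + 2.74 + 5.31 + 8.46 + 4.09 = 21.43


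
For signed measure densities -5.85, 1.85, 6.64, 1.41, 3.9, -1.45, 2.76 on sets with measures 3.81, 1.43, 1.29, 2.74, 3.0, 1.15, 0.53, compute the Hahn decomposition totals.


Step 1: Compute signed measure on each set:
  Set 1: -5.85 * 3.81 = -22.2885
  Set 2: 1.85 * 1.43 = 2.6455
  Set 3: 6.64 * 1.29 = 8.5656
  Set 4: 1.41 * 2.74 = 3.8634
  Set 5: 3.9 * 3.0 = 11.7
  Set 6: -1.45 * 1.15 = -1.6675
  Set 7: 2.76 * 0.53 = 1.4628
Step 2: Total signed measure = (-22.2885) + (2.6455) + (8.5656) + (3.8634) + (11.7) + (-1.6675) + (1.4628)
     = 4.2813
Step 3: Positive part mu+(X) = sum of positive contributions = 28.2373
Step 4: Negative part mu-(X) = |sum of negative contributions| = 23.956


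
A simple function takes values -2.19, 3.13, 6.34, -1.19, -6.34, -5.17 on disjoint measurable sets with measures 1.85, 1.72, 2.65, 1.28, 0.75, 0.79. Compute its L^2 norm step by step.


Step 1: Compute |f_i|^2 for each value:
  |-2.19|^2 = 4.7961
  |3.13|^2 = 9.7969
  |6.34|^2 = 40.1956
  |-1.19|^2 = 1.4161
  |-6.34|^2 = 40.1956
  |-5.17|^2 = 26.7289
Step 2: Multiply by measures and sum:
  4.7961 * 1.85 = 8.872785
  9.7969 * 1.72 = 16.850668
  40.1956 * 2.65 = 106.51834
  1.4161 * 1.28 = 1.812608
  40.1956 * 0.75 = 30.1467
  26.7289 * 0.79 = 21.115831
Sum = 8.872785 + 16.850668 + 106.51834 + 1.812608 + 30.1467 + 21.115831 = 185.316932
Step 3: Take the p-th root:
||f||_2 = (185.316932)^(1/2) = 13.613116


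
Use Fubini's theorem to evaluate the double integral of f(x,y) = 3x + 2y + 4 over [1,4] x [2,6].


By Fubini, integrate in x first, then y.
Step 1: Fix y, integrate over x in [1,4]:
  integral(3x + 2y + 4, x=1..4)
  = 3*(4^2 - 1^2)/2 + (2y + 4)*(4 - 1)
  = 22.5 + (2y + 4)*3
  = 22.5 + 6y + 12
  = 34.5 + 6y
Step 2: Integrate over y in [2,6]:
  integral(34.5 + 6y, y=2..6)
  = 34.5*4 + 6*(6^2 - 2^2)/2
  = 138 + 96
  = 234


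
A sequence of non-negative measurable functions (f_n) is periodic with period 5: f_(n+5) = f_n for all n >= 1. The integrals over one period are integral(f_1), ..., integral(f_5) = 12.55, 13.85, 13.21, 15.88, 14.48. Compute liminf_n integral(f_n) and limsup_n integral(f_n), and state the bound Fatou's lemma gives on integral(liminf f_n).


The sequence (integral(f_n)) is periodic with period 5, repeating the values 12.55, 13.85, 13.21, 15.88, 14.48 indefinitely.
Step 1: For a periodic sequence, every tail (a_m, a_(m+1), ...) contains all 5 period values infinitely often.
Step 2: Hence inf of every tail = min of the period values = min(12.55, 13.85, 13.21, 15.88, 14.48) = 12.55.
        liminf_n integral(f_n) = sup over m of (inf of tail from m) = 12.55.
Step 3: Similarly sup of every tail = max of the period values = 15.88.
        limsup_n integral(f_n) = 15.88.
Step 4: Fatou's lemma: integral(liminf_n f_n) <= liminf_n integral(f_n) = 12.55.
        So the integral of the pointwise liminf is at most 12.55.


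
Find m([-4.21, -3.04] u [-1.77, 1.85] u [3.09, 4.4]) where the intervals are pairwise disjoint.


For pairwise disjoint intervals, m(union) = sum of lengths.
= (-3.04 - -4.21) + (1.85 - -1.77) + (4.4 - 3.09)
= 1.17 + 3.62 + 1.31
= 6.1


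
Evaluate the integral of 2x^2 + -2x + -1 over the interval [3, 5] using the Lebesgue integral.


The Lebesgue integral of a Riemann-integrable function agrees with the Riemann integral.
Antiderivative F(x) = (2/3)x^3 + (-2/2)x^2 + -1x
F(5) = (2/3)*5^3 + (-2/2)*5^2 + -1*5
     = (2/3)*125 + (-2/2)*25 + -1*5
     = 83.333333 + -25 + -5
     = 53.333333
F(3) = 6
Integral = F(5) - F(3) = 53.333333 - 6 = 47.333333


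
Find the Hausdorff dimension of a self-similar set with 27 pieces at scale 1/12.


For a self-similar set with N copies scaled by 1/r:
dim_H = log(N)/log(r) = log(27)/log(12)
= 3.295837/2.484907
= 1.326342


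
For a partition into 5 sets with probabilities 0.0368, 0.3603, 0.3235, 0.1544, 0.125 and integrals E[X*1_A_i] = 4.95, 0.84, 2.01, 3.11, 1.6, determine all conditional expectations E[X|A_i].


For each cell A_i: E[X|A_i] = E[X*1_A_i] / P(A_i)
Step 1: E[X|A_1] = 4.95 / 0.0368 = 134.51087
Step 2: E[X|A_2] = 0.84 / 0.3603 = 2.331391
Step 3: E[X|A_3] = 2.01 / 0.3235 = 6.213292
Step 4: E[X|A_4] = 3.11 / 0.1544 = 20.142487
Step 5: E[X|A_5] = 1.6 / 0.125 = 12.8
Verification: E[X] = sum E[X*1_A_i] = 4.95 + 0.84 + 2.01 + 3.11 + 1.6 = 12.51


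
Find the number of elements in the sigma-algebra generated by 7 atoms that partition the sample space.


Each element of the sigma-algebra is a union of some subset of the 7 atoms.
The number of such subsets is 2^7 = 128.


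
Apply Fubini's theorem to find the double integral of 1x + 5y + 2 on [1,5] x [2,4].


By Fubini, integrate in x first, then y.
Step 1: Fix y, integrate over x in [1,5]:
  integral(1x + 5y + 2, x=1..5)
  = 1*(5^2 - 1^2)/2 + (5y + 2)*(5 - 1)
  = 12 + (5y + 2)*4
  = 12 + 20y + 8
  = 20 + 20y
Step 2: Integrate over y in [2,4]:
  integral(20 + 20y, y=2..4)
  = 20*2 + 20*(4^2 - 2^2)/2
  = 40 + 120
  = 160


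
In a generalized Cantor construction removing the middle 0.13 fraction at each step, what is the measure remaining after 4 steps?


Step 1: At each step, fraction remaining = 1 - 0.13 = 0.87
Step 2: After 4 steps, measure = (0.87)^4
Step 3: Computing the power step by step:
  After step 1: 0.87
  After step 2: 0.7569
  After step 3: 0.658503
  After step 4: 0.572898
Result = 0.572898


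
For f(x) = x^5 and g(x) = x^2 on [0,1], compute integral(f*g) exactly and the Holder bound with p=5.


Step 1: Exact integral of f*g = integral(x^7, 0, 1) = 1/8
     = 0.125
Step 2: Holder bound with p=5, q=1.25:
  ||f||_p = (integral x^25 dx)^(1/5) = (1/26)^(1/5) = 0.521201
  ||g||_q = (integral x^2.5 dx)^(1/1.25) = (1/3.5)^(1/1.25) = 0.367067
Step 3: Holder bound = ||f||_p * ||g||_q = 0.521201 * 0.367067 = 0.191316
Verification: 0.125 <= 0.191316 (Holder holds)


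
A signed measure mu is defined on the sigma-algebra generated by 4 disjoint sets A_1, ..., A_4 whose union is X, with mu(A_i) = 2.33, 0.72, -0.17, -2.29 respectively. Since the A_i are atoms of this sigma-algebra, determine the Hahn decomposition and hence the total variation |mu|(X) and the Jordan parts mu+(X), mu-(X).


Step 1: Every measurable set is a union of atoms (the cells / points), so a Hahn decomposition is
  obtained by grouping atoms by sign: P = union of atoms with mu > 0, N = union of the remaining atoms.
  Atoms in P (indices): 1, 2;  atoms in N (indices): 3, 4
  Positive values: 2.33, 0.72
  Negative values: -0.17, -2.29
Step 2: mu+(X) = mu(P) = sum of positive atom values = 3.05
Step 3: mu-(X) = -mu(N) = sum of |negative atom values| = 2.46
Step 4: |mu|(X) = mu+(X) + mu-(X) = 3.05 + 2.46 = 5.51


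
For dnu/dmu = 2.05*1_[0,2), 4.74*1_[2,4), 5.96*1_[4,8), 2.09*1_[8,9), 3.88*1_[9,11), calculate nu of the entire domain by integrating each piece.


Integrate each piece of the Radon-Nikodym derivative:
Step 1: integral_0^2 2.05 dx = 2.05*(2-0) = 2.05*2 = 4.1
Step 2: integral_2^4 4.74 dx = 4.74*(4-2) = 4.74*2 = 9.48
Step 3: integral_4^8 5.96 dx = 5.96*(8-4) = 5.96*4 = 23.84
Step 4: integral_8^9 2.09 dx = 2.09*(9-8) = 2.09*1 = 2.09
Step 5: integral_9^11 3.88 dx = 3.88*(11-9) = 3.88*2 = 7.76
Total: 4.1 + 9.48 + 23.84 + 2.09 + 7.76 = 47.27


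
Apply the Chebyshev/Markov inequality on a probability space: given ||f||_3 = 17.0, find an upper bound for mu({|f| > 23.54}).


Chebyshev/Markov inequality: mu(|f| > eps) <= (||f||_p / eps)^p
Step 1: ||f||_3 / eps = 17.0 / 23.54 = 0.722175
Step 2: Raise to power p = 3:
  (0.722175)^3 = 0.376641
Step 3: Therefore mu(|f| > 23.54) <= 0.376641


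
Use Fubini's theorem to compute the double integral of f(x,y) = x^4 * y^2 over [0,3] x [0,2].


By Fubini's theorem, the double integral factors as a product of single integrals:
Step 1: integral_0^3 x^4 dx = [x^5/5] from 0 to 3
     = 3^5/5 = 48.6
Step 2: integral_0^2 y^2 dy = [y^3/3] from 0 to 2
     = 2^3/3 = 2.666667
Step 3: Double integral = 48.6 * 2.666667 = 129.6


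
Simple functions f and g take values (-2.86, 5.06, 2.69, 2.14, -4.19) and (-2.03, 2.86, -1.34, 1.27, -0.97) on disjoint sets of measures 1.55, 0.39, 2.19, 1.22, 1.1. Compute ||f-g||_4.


Step 1: Compute differences f_i - g_i:
  -2.86 - -2.03 = -0.83
  5.06 - 2.86 = 2.2
  2.69 - -1.34 = 4.03
  2.14 - 1.27 = 0.87
  -4.19 - -0.97 = -3.22
Step 2: Compute |diff|^4 * measure for each set:
  |-0.83|^4 * 1.55 = 0.474583 * 1.55 = 0.735604
  |2.2|^4 * 0.39 = 23.4256 * 0.39 = 9.135984
  |4.03|^4 * 2.19 = 263.766833 * 2.19 = 577.649364
  |0.87|^4 * 1.22 = 0.572898 * 1.22 = 0.698935
  |-3.22|^4 * 1.1 = 107.503719 * 1.1 = 118.25409
Step 3: Sum = 706.473977
Step 4: ||f-g||_4 = (706.473977)^(1/4) = 5.155539


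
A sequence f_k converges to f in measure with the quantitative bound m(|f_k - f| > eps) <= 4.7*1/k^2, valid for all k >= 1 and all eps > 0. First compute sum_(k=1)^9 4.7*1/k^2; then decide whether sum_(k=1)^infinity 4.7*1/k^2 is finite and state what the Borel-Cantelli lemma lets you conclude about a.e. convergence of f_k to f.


Step 1: List the terms 4.7*1/k^2 for k = 1 to 9:
  k=1: 4.7
  k=2: 1.175
  k=3: 0.522222
  k=4: 0.29375
  k=5: 0.188
  k=6: 0.130556
  k=7: 0.095918
  k=8: 0.073438
  k=9: 0.058025
Step 2: Partial sum = 4.7 + 1.175 + 0.522222 + 0.29375 + 0.188 + 0.130556 + 0.095918 + 0.073438 + 0.058025
     = 7.236908
Step 3: The full series sum_(k>=1) 4.7*1/k^2 converges (p-series with p = 2 > 1; a constant multiple of a convergent series converges).
Step 4: Fix eps > 0. Since sum_k m(|f_k - f| > eps) < infinity, the Borel-Cantelli lemma gives
        m(limsup_k {|f_k - f| > eps}) = 0, i.e. for a.e. x, |f_k(x) - f(x)| <= eps for all large k.
        Applying this with eps = 1/j for j = 1, 2, ... and intersecting the countably many full-measure sets,
        for a.e. x we get limsup_k |f_k(x) - f(x)| <= 1/j for every j, hence f_k -> f almost everywhere.
Conclusion: series converges; Borel-Cantelli yields f_k -> f a.e.


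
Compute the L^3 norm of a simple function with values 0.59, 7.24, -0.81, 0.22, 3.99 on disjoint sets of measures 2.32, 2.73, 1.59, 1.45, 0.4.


Step 1: Compute |f_i|^3 for each value:
  |0.59|^3 = 0.205379
  |7.24|^3 = 379.503424
  |-0.81|^3 = 0.531441
  |0.22|^3 = 0.010648
  |3.99|^3 = 63.521199
Step 2: Multiply by measures and sum:
  0.205379 * 2.32 = 0.476479
  379.503424 * 2.73 = 1036.044348
  0.531441 * 1.59 = 0.844991
  0.010648 * 1.45 = 0.01544
  63.521199 * 0.4 = 25.40848
Sum = 0.476479 + 1036.044348 + 0.844991 + 0.01544 + 25.40848 = 1062.789737
Step 3: Take the p-th root:
||f||_3 = (1062.789737)^(1/3) = 10.205065


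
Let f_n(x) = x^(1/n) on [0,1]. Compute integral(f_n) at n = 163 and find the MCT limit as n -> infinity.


At n = 163: f_163(x) = x^(1/163).
Step 1: integral(x^(1/163), 0, 1) = [x^(1/163+1) / (1/163+1)] from 0 to 1
     = 1 / (1/163 + 1) = 1 / ((163+1)/163) = 163/(163+1)
     = 163/164 = 0.993902
Step 2: As n -> infinity, f_n(x) = x^(1/n) -> 1 for x in (0,1], and f_n is increasing in n.
By MCT, lim_n integral(f_n) = integral(lim_n f_n) = integral(1, 0, 1) = 1.
Step 3: Verify convergence: 163/164 = 0.993902 -> 1


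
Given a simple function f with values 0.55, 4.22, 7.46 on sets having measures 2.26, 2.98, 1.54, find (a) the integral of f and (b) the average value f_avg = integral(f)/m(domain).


Step 1: Integral = sum(value_i * measure_i)
= 0.55*2.26 + 4.22*2.98 + 7.46*1.54
= 1.243 + 12.5756 + 11.4884
= 25.307
Step 2: Total measure of domain = 2.26 + 2.98 + 1.54 = 6.78
Step 3: Average value = 25.307 / 6.78 = 3.732596


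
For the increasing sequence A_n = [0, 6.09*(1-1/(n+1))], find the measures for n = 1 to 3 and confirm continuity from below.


By continuity of measure from below: if A_n increases to A, then m(A_n) -> m(A).
Here A = [0, 6.09], so m(A) = 6.09
Step 1: a_1 = 6.09*(1 - 1/2) = 3.045, m(A_1) = 3.045
Step 2: a_2 = 6.09*(1 - 1/3) = 4.06, m(A_2) = 4.06
Step 3: a_3 = 6.09*(1 - 1/4) = 4.5675, m(A_3) = 4.5675
Limit: m(A_n) -> m([0,6.09]) = 6.09


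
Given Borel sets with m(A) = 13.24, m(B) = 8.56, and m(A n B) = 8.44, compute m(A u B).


By inclusion-exclusion: m(A u B) = m(A) + m(B) - m(A n B)
= 13.24 + 8.56 - 8.44
= 13.36


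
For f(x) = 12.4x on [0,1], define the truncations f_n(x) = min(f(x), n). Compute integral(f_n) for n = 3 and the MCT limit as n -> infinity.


f(x) = 12.4x on [0,1]; f_n(x) = min(12.4x, n). At n = 3:
Step 1: f(x) reaches 3 at x = 3/12.4 = 0.241935
Step 2: integral(f_3) = integral(12.4x, 0, 0.241935) + integral(3, 0.241935, 1)
       = 12.4*0.241935^2/2 + 3*(1 - 0.241935)
       = 0.362903 + 2.274194
       = 2.637097
Step 3: As n -> infinity, f_n increases to f, so by MCT integral(f_n) -> integral(f) = 12.4/2 = 6.2.
Convergence: integral(f_3) = 2.637097 -> 6.2 as n -> infinity


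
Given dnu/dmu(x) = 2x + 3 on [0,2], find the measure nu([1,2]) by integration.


nu(A) = integral_A (dnu/dmu) dmu = integral_1^2 (2x + 3) dx
Step 1: Antiderivative F(x) = (2/2)x^2 + 3x
Step 2: F(2) = (2/2)*2^2 + 3*2 = 4 + 6 = 10
Step 3: F(1) = (2/2)*1^2 + 3*1 = 1 + 3 = 4
Step 4: nu([1,2]) = F(2) - F(1) = 10 - 4 = 6


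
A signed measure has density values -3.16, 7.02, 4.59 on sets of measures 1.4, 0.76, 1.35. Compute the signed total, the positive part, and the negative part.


Step 1: Compute signed measure on each set:
  Set 1: -3.16 * 1.4 = -4.424
  Set 2: 7.02 * 0.76 = 5.3352
  Set 3: 4.59 * 1.35 = 6.1965
Step 2: Total signed measure = (-4.424) + (5.3352) + (6.1965)
     = 7.1077
Step 3: Positive part mu+(X) = sum of positive contributions = 11.5317
Step 4: Negative part mu-(X) = |sum of negative contributions| = 4.424


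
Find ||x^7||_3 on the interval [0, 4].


Step 1: ||f||_3 = (integral_0^4 |x^7|^3 dx)^(1/3)
     = (integral_0^4 x^21 dx)^(1/3)
Step 2: integral_0^4 x^21 dx = [x^22/(22)] from 0 to 4 = 4^22/22
     = 17592186044416/22 = 7.996448e+11
Step 3: ||f||_3 = (7.996448e+11)^(1/3) = 9281.803632


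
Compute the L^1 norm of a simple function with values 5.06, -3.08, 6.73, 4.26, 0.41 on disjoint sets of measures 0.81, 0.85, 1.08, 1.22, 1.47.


Step 1: Compute |f_i|^1 for each value:
  |5.06|^1 = 5.06
  |-3.08|^1 = 3.08
  |6.73|^1 = 6.73
  |4.26|^1 = 4.26
  |0.41|^1 = 0.41
Step 2: Multiply by measures and sum:
  5.06 * 0.81 = 4.0986
  3.08 * 0.85 = 2.618
  6.73 * 1.08 = 7.2684
  4.26 * 1.22 = 5.1972
  0.41 * 1.47 = 0.6027
Sum = 4.0986 + 2.618 + 7.2684 + 5.1972 + 0.6027 = 19.7849
Step 3: Take the p-th root:
||f||_1 = (19.7849)^(1/1) = 19.7849


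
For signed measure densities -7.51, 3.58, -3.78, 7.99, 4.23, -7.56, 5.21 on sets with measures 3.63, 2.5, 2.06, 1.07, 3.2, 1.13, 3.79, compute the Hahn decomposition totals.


Step 1: Compute signed measure on each set:
  Set 1: -7.51 * 3.63 = -27.2613
  Set 2: 3.58 * 2.5 = 8.95
  Set 3: -3.78 * 2.06 = -7.7868
  Set 4: 7.99 * 1.07 = 8.5493
  Set 5: 4.23 * 3.2 = 13.536
  Set 6: -7.56 * 1.13 = -8.5428
  Set 7: 5.21 * 3.79 = 19.7459
Step 2: Total signed measure = (-27.2613) + (8.95) + (-7.7868) + (8.5493) + (13.536) + (-8.5428) + (19.7459)
     = 7.1903
Step 3: Positive part mu+(X) = sum of positive contributions = 50.7812
Step 4: Negative part mu-(X) = |sum of negative contributions| = 43.5909


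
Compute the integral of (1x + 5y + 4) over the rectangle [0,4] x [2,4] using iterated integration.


By Fubini, integrate in x first, then y.
Step 1: Fix y, integrate over x in [0,4]:
  integral(1x + 5y + 4, x=0..4)
  = 1*(4^2 - 0^2)/2 + (5y + 4)*(4 - 0)
  = 8 + (5y + 4)*4
  = 8 + 20y + 16
  = 24 + 20y
Step 2: Integrate over y in [2,4]:
  integral(24 + 20y, y=2..4)
  = 24*2 + 20*(4^2 - 2^2)/2
  = 48 + 120
  = 168
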